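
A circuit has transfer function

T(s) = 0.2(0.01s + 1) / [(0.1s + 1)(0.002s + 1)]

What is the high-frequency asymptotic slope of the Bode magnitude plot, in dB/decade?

-20 dB/decade

Each pole contributes −20 dB/decade at high frequency; each zero contributes +20 dB/decade.
Net: 1 zero(s) − 2 pole(s) → -20 dB/decade.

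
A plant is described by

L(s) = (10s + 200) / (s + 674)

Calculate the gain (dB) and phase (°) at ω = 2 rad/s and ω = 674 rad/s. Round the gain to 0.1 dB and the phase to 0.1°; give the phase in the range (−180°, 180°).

ω = 2: -10.5 dB, 5.5°; ω = 674: 17.0 dB, 43.3°

Substitute s = j2:
Numerator: 10(j2) + 200 = 200 + j20
Denominator: (j2) + 674 = 674 + j2
|N| = √(200² + 20²) ≈ 201, ∠N ≈ 5.71°
|D| = √(674² + 2²) ≈ 674, ∠D ≈ 0.17°
|L| = 201 / 674 ≈ 0.29822
Gain = 20 log₁₀(0.29822) ≈ -10.51 dB
∠L = 5.71° − 0.17° = 5.54°

Substitute s = j674:
Numerator: 10(j674) + 200 = 200 + j6740
Denominator: (j674) + 674 = 674 + j674
|N| = √(200² + 6740²) ≈ 6743, ∠N ≈ 88.30°
|D| = √(674² + 674²) ≈ 953.18, ∠D ≈ 45.00°
|L| = 6743 / 953.18 ≈ 7.0742
Gain = 20 log₁₀(7.0742) ≈ 16.99 dB
∠L = 88.30° − 45.00° = 43.30°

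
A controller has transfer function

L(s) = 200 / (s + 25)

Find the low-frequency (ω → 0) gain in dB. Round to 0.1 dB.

L(0) = 200 / (25) = 8
20 log₁₀(8) ≈ 18.06 dB

18.1 dB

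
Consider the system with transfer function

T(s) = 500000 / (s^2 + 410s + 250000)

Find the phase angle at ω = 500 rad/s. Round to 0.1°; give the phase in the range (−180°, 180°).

-90.0°

At s = jω = j500:
quadratic: (j500)² + 410·j500 + 250000 = 0 + j205000 → |·| ≈ 2.05e+05, ∠ ≈ 90.00°
∠T = 0.00° − 90.00° = -90.00°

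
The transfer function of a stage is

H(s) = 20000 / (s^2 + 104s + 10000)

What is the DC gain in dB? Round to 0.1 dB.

H(0) = 20000 / 10000 = 2
20 log₁₀(2) ≈ 6.02 dB

6.0 dB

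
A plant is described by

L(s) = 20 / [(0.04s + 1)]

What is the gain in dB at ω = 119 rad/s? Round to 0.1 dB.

12.3 dB

At ω = 119 rad/s:
pole (1 + j119·0.04) = 1 + j4.76 → |·| ≈ 4.8639, ∠ ≈ 78.14°
|L| = 20 · 1 / (4.8639) ≈ 4.1119
Gain = 20 log₁₀(4.1119) ≈ 12.28 dB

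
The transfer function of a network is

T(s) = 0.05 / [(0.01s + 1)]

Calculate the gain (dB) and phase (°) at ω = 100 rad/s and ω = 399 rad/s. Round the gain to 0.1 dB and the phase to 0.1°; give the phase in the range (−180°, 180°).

ω = 100: -29.0 dB, -45.0°; ω = 399: -38.3 dB, -75.9°

At ω = 100 rad/s:
pole (1 + j100·0.01) = 1 + j1 → |·| ≈ 1.4142, ∠ ≈ 45.00°
|T| = 0.05 · 1 / (1.4142) ≈ 0.035356
Gain = 20 log₁₀(0.035356) ≈ -29.03 dB
∠T = (0°) − (45.00°) = -45.00°

At ω = 399 rad/s:
pole (1 + j399·0.01) = 1 + j3.99 → |·| ≈ 4.1134, ∠ ≈ 75.93°
|T| = 0.05 · 1 / (4.1134) ≈ 0.012155
Gain = 20 log₁₀(0.012155) ≈ -38.30 dB
∠T = (0°) − (75.93°) = -75.93°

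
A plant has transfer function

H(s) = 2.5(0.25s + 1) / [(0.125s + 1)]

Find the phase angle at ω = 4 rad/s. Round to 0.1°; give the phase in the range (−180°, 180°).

18.4°

At ω = 4 rad/s:
zero (1 + j4·0.25) = 1 + j1 → |·| ≈ 1.4142, ∠ ≈ 45.00°
pole (1 + j4·0.125) = 1 + j0.5 → |·| ≈ 1.118, ∠ ≈ 26.57°
∠H = (45.00°) − (26.57°) = 18.43°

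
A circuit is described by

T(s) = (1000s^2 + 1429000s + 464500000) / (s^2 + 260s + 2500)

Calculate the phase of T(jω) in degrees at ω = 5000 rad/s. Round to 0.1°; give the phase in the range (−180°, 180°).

-13.3°

Substitute s = j5000:
Numerator: 1000(j5000)^2 + 1429000(j5000) + 464500000 = -24535500000 + j7145000000
Denominator: (j5000)^2 + 260(j5000) + 2500 = -24997500 + j1300000
|N| = √(24535500000² + 7145000000²) ≈ 2.5555e+10, ∠N ≈ 163.76°
|D| = √(24997500² + 1300000²) ≈ 2.5031e+07, ∠D ≈ 177.02°
∠T = 163.76° − 177.02° = -13.26°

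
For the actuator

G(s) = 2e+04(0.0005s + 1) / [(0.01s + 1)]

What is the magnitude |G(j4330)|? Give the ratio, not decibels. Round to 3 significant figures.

1.10e+03

At ω = 4330 rad/s:
zero (1 + j4330·0.0005) = 1 + j2.165 → |·| ≈ 2.3848, ∠ ≈ 65.21°
pole (1 + j4330·0.01) = 1 + j43.3 → |·| ≈ 43.312, ∠ ≈ 88.68°
|G| = 2e+04 · 2.3848 / (43.312) ≈ 1101.2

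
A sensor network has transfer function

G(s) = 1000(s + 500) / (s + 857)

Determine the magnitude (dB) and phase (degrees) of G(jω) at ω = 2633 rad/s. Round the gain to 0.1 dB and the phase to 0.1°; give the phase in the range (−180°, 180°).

59.7 dB, 7.3°

At s = jω = j2633:
zero (s+500): 500 + j2633 → |·| = √(500²+2633²) = √7182689 ≈ 2680.1, ∠ = arctan(2633/500) ≈ 79.25°
pole (s+857): 857 + j2633 → |·| = √(857²+2633²) = √7667138 ≈ 2769, ∠ = arctan(2633/857) ≈ 71.97°
|G| = 1000 · 2680.1 / 2769 ≈ 967.89
Gain = 20 log₁₀(967.89) ≈ 59.72 dB
∠G = 79.25° − 71.97° = 7.28°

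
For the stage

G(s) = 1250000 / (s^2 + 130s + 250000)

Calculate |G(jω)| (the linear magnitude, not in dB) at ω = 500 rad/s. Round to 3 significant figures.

19.2

At s = jω = j500:
quadratic: (j500)² + 130·j500 + 250000 = 0 + j65000 → |·| ≈ 65000, ∠ ≈ 90.00°
|G| = 1250000 / 65000 ≈ 19.231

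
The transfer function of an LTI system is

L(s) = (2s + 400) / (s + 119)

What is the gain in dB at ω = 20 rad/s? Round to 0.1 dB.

Substitute s = j20:
Numerator: 2(j20) + 400 = 400 + j40
Denominator: (j20) + 119 = 119 + j20
|N| = √(400² + 40²) ≈ 402, ∠N ≈ 5.71°
|D| = √(119² + 20²) ≈ 120.67, ∠D ≈ 9.54°
|L| = 402 / 120.67 ≈ 3.3314
Gain = 20 log₁₀(3.3314) ≈ 10.45 dB

10.5 dB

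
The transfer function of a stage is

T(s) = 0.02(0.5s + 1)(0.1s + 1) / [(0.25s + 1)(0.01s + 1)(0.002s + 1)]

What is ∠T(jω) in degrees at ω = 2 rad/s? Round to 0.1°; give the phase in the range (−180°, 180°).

28.4°

At ω = 2 rad/s:
zero (1 + j2·0.5) = 1 + j1 → |·| ≈ 1.4142, ∠ ≈ 45.00°
zero (1 + j2·0.1) = 1 + j0.2 → |·| ≈ 1.0198, ∠ ≈ 11.31°
pole (1 + j2·0.25) = 1 + j0.5 → |·| ≈ 1.118, ∠ ≈ 26.57°
pole (1 + j2·0.01) = 1 + j0.02 → |·| ≈ 1.0002, ∠ ≈ 1.15°
pole (1 + j2·0.002) = 1 + j0.004 → |·| ≈ 1, ∠ ≈ 0.23°
∠T = (45.00° + 11.31°) − (26.57° + 1.15° + 0.23°) = 28.36°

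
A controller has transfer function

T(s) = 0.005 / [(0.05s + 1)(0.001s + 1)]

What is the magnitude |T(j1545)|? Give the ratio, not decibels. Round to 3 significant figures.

3.52e-05

At ω = 1545 rad/s:
pole (1 + j1545·0.05) = 1 + j77.25 → |·| ≈ 77.256, ∠ ≈ 89.26°
pole (1 + j1545·0.001) = 1 + j1.545 → |·| ≈ 1.8404, ∠ ≈ 57.09°
|T| = 0.005 · 1 / (77.256 · 1.8404) ≈ 3.5166e-05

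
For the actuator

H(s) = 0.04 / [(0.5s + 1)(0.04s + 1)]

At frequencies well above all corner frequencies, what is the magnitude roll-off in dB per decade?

Each pole contributes −20 dB/decade at high frequency; each zero contributes +20 dB/decade.
Net: 0 zero(s) − 2 pole(s) → -40 dB/decade.

-40 dB/decade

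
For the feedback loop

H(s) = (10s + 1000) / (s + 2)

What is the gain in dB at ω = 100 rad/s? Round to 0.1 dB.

Substitute s = j100:
Numerator: 10(j100) + 1000 = 1000 + j1000
Denominator: (j100) + 2 = 2 + j100
|N| = √(1000² + 1000²) ≈ 1414.2, ∠N ≈ 45.00°
|D| = √(2² + 100²) ≈ 100.02, ∠D ≈ 88.85°
|H| = 1414.2 / 100.02 ≈ 14.139
Gain = 20 log₁₀(14.139) ≈ 23.01 dB

23.0 dB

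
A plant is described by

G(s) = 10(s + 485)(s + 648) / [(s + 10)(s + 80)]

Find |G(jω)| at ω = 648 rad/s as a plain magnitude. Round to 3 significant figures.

17.5

At s = jω = j648:
zero (s+485): 485 + j648 → |·| = √(485²+648²) = √655129 ≈ 809.4, ∠ = arctan(648/485) ≈ 53.19°
zero (s+648): 648 + j648 → |·| = √(648²+648²) = √839808 ≈ 916.41, ∠ = arctan(648/648) ≈ 45.00°
pole (s+10): 10 + j648 → |·| = √(10²+648²) = √420004 ≈ 648.08, ∠ = arctan(648/10) ≈ 89.12°
pole (s+80): 80 + j648 → |·| = √(80²+648²) = √426304 ≈ 652.92, ∠ = arctan(648/80) ≈ 82.96°
|G| = 10 · 7.4174e+05 / 4.2314e+05 ≈ 17.529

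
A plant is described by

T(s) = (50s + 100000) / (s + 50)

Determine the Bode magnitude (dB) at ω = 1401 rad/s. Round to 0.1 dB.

38.8 dB

Substitute s = j1401:
Numerator: 50(j1401) + 100000 = 100000 + j70050
Denominator: (j1401) + 50 = 50 + j1401
|N| = √(100000² + 70050²) ≈ 1.2209e+05, ∠N ≈ 35.01°
|D| = √(50² + 1401²) ≈ 1401.9, ∠D ≈ 87.96°
|T| = 1.2209e+05 / 1401.9 ≈ 87.089
Gain = 20 log₁₀(87.089) ≈ 38.80 dB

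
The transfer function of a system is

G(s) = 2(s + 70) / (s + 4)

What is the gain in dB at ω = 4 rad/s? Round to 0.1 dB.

27.9 dB

At s = jω = j4:
zero (s+70): 70 + j4 → |·| = √(70²+4²) = √4916 ≈ 70.114, ∠ = arctan(4/70) ≈ 3.27°
pole (s+4): 4 + j4 → |·| = √(4²+4²) = √32 ≈ 5.6569, ∠ = arctan(4/4) ≈ 45.00°
|G| = 2 · 70.114 / 5.6569 ≈ 24.789
Gain = 20 log₁₀(24.789) ≈ 27.89 dB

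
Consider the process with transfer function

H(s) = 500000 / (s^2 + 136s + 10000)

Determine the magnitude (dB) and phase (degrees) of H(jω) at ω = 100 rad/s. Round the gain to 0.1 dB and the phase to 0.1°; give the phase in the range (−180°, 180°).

31.3 dB, -90.0°

At s = jω = j100:
quadratic: (j100)² + 136·j100 + 10000 = 0 + j13600 → |·| ≈ 13600, ∠ ≈ 90.00°
|H| = 500000 / 13600 ≈ 36.765
Gain = 20 log₁₀(36.765) ≈ 31.31 dB
∠H = 0.00° − 90.00° = -90.00°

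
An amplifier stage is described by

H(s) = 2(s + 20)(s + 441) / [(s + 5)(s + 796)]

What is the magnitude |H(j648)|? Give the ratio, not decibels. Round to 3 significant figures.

1.53

At s = jω = j648:
zero (s+20): 20 + j648 → |·| = √(20²+648²) = √420304 ≈ 648.31, ∠ = arctan(648/20) ≈ 88.23°
zero (s+441): 441 + j648 → |·| = √(441²+648²) = √614385 ≈ 783.83, ∠ = arctan(648/441) ≈ 55.76°
pole (s+5): 5 + j648 → |·| = √(5²+648²) = √419929 ≈ 648.02, ∠ = arctan(648/5) ≈ 89.56°
pole (s+796): 796 + j648 → |·| = √(796²+648²) = √1053520 ≈ 1026.4, ∠ = arctan(648/796) ≈ 39.15°
|H| = 2 · 5.0816e+05 / 6.6513e+05 ≈ 1.528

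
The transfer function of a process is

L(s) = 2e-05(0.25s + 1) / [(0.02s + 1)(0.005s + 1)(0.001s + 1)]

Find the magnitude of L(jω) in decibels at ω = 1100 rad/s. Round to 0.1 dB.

-90.4 dB

At ω = 1100 rad/s:
zero (1 + j1100·0.25) = 1 + j275 → |·| ≈ 275, ∠ ≈ 89.79°
pole (1 + j1100·0.02) = 1 + j22 → |·| ≈ 22.023, ∠ ≈ 87.40°
pole (1 + j1100·0.005) = 1 + j5.5 → |·| ≈ 5.5902, ∠ ≈ 79.70°
pole (1 + j1100·0.001) = 1 + j1.1 → |·| ≈ 1.4866, ∠ ≈ 47.73°
|L| = 2e-05 · 275 / (22.023 · 5.5902 · 1.4866) ≈ 3.0051e-05
Gain = 20 log₁₀(3.0051e-05) ≈ -90.44 dB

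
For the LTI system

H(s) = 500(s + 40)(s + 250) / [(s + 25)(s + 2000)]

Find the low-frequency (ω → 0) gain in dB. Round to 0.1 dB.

40.0 dB

H(0) = 500·40·250 / (25·2000) = 100
20 log₁₀(100) ≈ 40.00 dB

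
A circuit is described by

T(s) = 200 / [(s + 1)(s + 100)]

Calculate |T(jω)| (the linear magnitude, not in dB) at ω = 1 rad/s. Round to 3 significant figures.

At s = jω = j1:
pole (s+1): 1 + j1 → |·| = √(1²+1²) = √2 ≈ 1.4142, ∠ = arctan(1/1) ≈ 45.00°
pole (s+100): 100 + j1 → |·| = √(100²+1²) = √10001 ≈ 100, ∠ = arctan(1/100) ≈ 0.57°
|T| = 200 / 141.42 ≈ 1.4142

1.41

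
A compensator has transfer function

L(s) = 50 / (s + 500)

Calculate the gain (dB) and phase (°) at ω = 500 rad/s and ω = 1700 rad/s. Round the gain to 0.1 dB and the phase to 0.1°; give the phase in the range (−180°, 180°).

ω = 500: -23.0 dB, -45.0°; ω = 1700: -31.0 dB, -73.6°

Substitute s = j500:
Numerator: 50 = 50 + j0
Denominator: (j500) + 500 = 500 + j500
|N| = √(50² + 0²) ≈ 50, ∠N ≈ 0.00°
|D| = √(500² + 500²) ≈ 707.11, ∠D ≈ 45.00°
|L| = 50 / 707.11 ≈ 0.07071
Gain = 20 log₁₀(0.07071) ≈ -23.01 dB
∠L = 0.00° − 45.00° = -45.00°

Substitute s = j1700:
Numerator: 50 = 50 + j0
Denominator: (j1700) + 500 = 500 + j1700
|N| = √(50² + 0²) ≈ 50, ∠N ≈ 0.00°
|D| = √(500² + 1700²) ≈ 1772, ∠D ≈ 73.61°
|L| = 50 / 1772 ≈ 0.028217
Gain = 20 log₁₀(0.028217) ≈ -30.99 dB
∠L = 0.00° − 73.61° = -73.61°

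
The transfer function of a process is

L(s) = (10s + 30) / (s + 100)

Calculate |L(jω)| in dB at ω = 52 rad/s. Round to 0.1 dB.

13.3 dB

Substitute s = j52:
Numerator: 10(j52) + 30 = 30 + j520
Denominator: (j52) + 100 = 100 + j52
|N| = √(30² + 520²) ≈ 520.86, ∠N ≈ 86.70°
|D| = √(100² + 52²) ≈ 112.71, ∠D ≈ 27.47°
|L| = 520.86 / 112.71 ≈ 4.6212
Gain = 20 log₁₀(4.6212) ≈ 13.30 dB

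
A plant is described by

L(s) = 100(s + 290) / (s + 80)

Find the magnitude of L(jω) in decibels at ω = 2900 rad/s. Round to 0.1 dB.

At s = jω = j2900:
zero (s+290): 290 + j2900 → |·| = √(290²+2900²) = √8494100 ≈ 2914.5, ∠ = arctan(2900/290) ≈ 84.29°
pole (s+80): 80 + j2900 → |·| = √(80²+2900²) = √8416400 ≈ 2901.1, ∠ = arctan(2900/80) ≈ 88.42°
|L| = 100 · 2914.5 / 2901.1 ≈ 100.46
Gain = 20 log₁₀(100.46) ≈ 40.04 dB

40.0 dB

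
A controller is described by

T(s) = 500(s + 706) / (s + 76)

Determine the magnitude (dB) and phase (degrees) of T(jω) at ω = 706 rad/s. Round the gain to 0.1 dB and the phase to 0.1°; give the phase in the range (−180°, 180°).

56.9 dB, -38.9°

At s = jω = j706:
zero (s+706): 706 + j706 → |·| = √(706²+706²) = √996872 ≈ 998.43, ∠ = arctan(706/706) ≈ 45.00°
pole (s+76): 76 + j706 → |·| = √(76²+706²) = √504212 ≈ 710.08, ∠ = arctan(706/76) ≈ 83.86°
|T| = 500 · 998.43 / 710.08 ≈ 703.04
Gain = 20 log₁₀(703.04) ≈ 56.94 dB
∠T = 45.00° − 83.86° = -38.86°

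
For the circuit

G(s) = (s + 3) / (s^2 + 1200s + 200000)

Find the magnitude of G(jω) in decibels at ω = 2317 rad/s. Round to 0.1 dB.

Substitute s = j2317:
Numerator: (j2317) + 3 = 3 + j2317
Denominator: (j2317)^2 + 1200(j2317) + 200000 = -5168489 + j2780400
|N| = √(3² + 2317²) ≈ 2317, ∠N ≈ 89.93°
|D| = √(5168489² + 2780400²) ≈ 5.8689e+06, ∠D ≈ 151.72°
|G| = 2317 / 5.8689e+06 ≈ 0.00039479
Gain = 20 log₁₀(0.00039479) ≈ -68.07 dB

-68.1 dB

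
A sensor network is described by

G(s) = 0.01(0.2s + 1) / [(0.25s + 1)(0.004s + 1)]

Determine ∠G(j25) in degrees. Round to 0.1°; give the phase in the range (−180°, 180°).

At ω = 25 rad/s:
zero (1 + j25·0.2) = 1 + j5 → |·| ≈ 5.099, ∠ ≈ 78.69°
pole (1 + j25·0.25) = 1 + j6.25 → |·| ≈ 6.3295, ∠ ≈ 80.91°
pole (1 + j25·0.004) = 1 + j0.1 → |·| ≈ 1.005, ∠ ≈ 5.71°
∠G = (78.69°) − (80.91° + 5.71°) = -7.93°

-7.9°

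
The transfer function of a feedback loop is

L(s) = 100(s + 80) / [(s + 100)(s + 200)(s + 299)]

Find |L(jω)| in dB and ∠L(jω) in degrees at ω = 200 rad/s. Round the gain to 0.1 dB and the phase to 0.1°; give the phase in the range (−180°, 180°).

-60.5 dB, -74.0°

At s = jω = j200:
zero (s+80): 80 + j200 → |·| = √(80²+200²) = √46400 ≈ 215.41, ∠ = arctan(200/80) ≈ 68.20°
pole (s+100): 100 + j200 → |·| = √(100²+200²) = √50000 ≈ 223.61, ∠ = arctan(200/100) ≈ 63.43°
pole (s+200): 200 + j200 → |·| = √(200²+200²) = √80000 ≈ 282.84, ∠ = arctan(200/200) ≈ 45.00°
pole (s+299): 299 + j200 → |·| = √(299²+200²) = √129401 ≈ 359.72, ∠ = arctan(200/299) ≈ 33.78°
|L| = 100 · 215.41 / 2.2751e+07 ≈ 0.00094682
Gain = 20 log₁₀(0.00094682) ≈ -60.47 dB
∠L = 68.20° − 142.21° = -74.01°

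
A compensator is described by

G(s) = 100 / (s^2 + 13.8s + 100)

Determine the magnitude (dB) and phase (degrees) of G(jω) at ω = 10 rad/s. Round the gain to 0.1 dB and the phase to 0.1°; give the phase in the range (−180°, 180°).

At s = jω = j10:
quadratic: (j10)² + 13.8·j10 + 100 = 0 + j138 → |·| ≈ 138, ∠ ≈ 90.00°
|G| = 100 / 138 ≈ 0.72464
Gain = 20 log₁₀(0.72464) ≈ -2.80 dB
∠G = 0.00° − 90.00° = -90.00°

-2.8 dB, -90.0°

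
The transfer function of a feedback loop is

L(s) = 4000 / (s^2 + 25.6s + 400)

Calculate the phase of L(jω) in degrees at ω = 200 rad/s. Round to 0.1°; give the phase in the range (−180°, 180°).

-172.6°

At s = jω = j200:
quadratic: (j200)² + 25.6·j200 + 400 = -39600 + j5120 → |·| ≈ 39930, ∠ ≈ 172.63°
∠L = 0.00° − 172.63° = -172.63°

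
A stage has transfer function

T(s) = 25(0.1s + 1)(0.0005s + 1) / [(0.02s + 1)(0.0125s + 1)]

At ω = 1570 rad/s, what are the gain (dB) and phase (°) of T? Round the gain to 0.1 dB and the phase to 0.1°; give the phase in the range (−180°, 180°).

18.2 dB, -47.5°

At ω = 1570 rad/s:
zero (1 + j1570·0.1) = 1 + j157 → |·| ≈ 157, ∠ ≈ 89.64°
zero (1 + j1570·0.0005) = 1 + j0.785 → |·| ≈ 1.2713, ∠ ≈ 38.13°
pole (1 + j1570·0.02) = 1 + j31.4 → |·| ≈ 31.416, ∠ ≈ 88.18°
pole (1 + j1570·0.0125) = 1 + j19.625 → |·| ≈ 19.65, ∠ ≈ 87.08°
|T| = 25 · 157 · 1.2713 / (31.416 · 19.65) ≈ 8.083
Gain = 20 log₁₀(8.083) ≈ 18.15 dB
∠T = (89.64° + 38.13°) − (88.18° + 87.08°) = -47.49°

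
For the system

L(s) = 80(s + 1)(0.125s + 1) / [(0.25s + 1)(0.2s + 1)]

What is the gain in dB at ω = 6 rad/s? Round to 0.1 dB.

46.7 dB

At ω = 6 rad/s:
zero (1 + j6·1) = 1 + j6 → |·| ≈ 6.0828, ∠ ≈ 80.54°
zero (1 + j6·0.125) = 1 + j0.75 → |·| ≈ 1.25, ∠ ≈ 36.87°
pole (1 + j6·0.25) = 1 + j1.5 → |·| ≈ 1.8028, ∠ ≈ 56.31°
pole (1 + j6·0.2) = 1 + j1.2 → |·| ≈ 1.562, ∠ ≈ 50.19°
|L| = 80 · 6.0828 · 1.25 / (1.8028 · 1.562) ≈ 216.01
Gain = 20 log₁₀(216.01) ≈ 46.69 dB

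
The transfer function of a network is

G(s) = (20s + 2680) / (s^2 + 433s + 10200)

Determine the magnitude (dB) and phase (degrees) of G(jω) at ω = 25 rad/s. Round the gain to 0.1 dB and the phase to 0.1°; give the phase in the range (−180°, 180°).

-14.5 dB, -37.9°

Substitute s = j25:
Numerator: 20(j25) + 2680 = 2680 + j500
Denominator: (j25)^2 + 433(j25) + 10200 = 9575 + j10825
|N| = √(2680² + 500²) ≈ 2726.2, ∠N ≈ 10.57°
|D| = √(9575² + 10825²) ≈ 14452, ∠D ≈ 48.51°
|G| = 2726.2 / 14452 ≈ 0.18864
Gain = 20 log₁₀(0.18864) ≈ -14.49 dB
∠G = 10.57° − 48.51° = -37.94°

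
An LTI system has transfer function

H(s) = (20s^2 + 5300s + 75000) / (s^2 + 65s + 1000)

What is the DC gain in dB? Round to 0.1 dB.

37.5 dB

H(0) = 75000 / 1000 = 75
20 log₁₀(75) ≈ 37.50 dB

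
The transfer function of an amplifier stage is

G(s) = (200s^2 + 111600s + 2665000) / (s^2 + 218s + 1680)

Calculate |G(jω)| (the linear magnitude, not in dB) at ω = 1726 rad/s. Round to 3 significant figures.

208

Substitute s = j1726:
Numerator: 200(j1726)^2 + 111600(j1726) + 2665000 = -593150200 + j192621600
Denominator: (j1726)^2 + 218(j1726) + 1680 = -2977396 + j376268
|N| = √(593150200² + 192621600²) ≈ 6.2364e+08, ∠N ≈ 162.01°
|D| = √(2977396² + 376268²) ≈ 3.0011e+06, ∠D ≈ 172.80°
|G| = 6.2364e+08 / 3.0011e+06 ≈ 207.8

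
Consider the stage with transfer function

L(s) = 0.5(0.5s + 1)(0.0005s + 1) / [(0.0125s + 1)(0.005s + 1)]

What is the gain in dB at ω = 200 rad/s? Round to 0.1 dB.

At ω = 200 rad/s:
zero (1 + j200·0.5) = 1 + j100 → |·| ≈ 100, ∠ ≈ 89.43°
zero (1 + j200·0.0005) = 1 + j0.1 → |·| ≈ 1.005, ∠ ≈ 5.71°
pole (1 + j200·0.0125) = 1 + j2.5 → |·| ≈ 2.6926, ∠ ≈ 68.20°
pole (1 + j200·0.005) = 1 + j1 → |·| ≈ 1.4142, ∠ ≈ 45.00°
|L| = 0.5 · 100 · 1.005 / (2.6926 · 1.4142) ≈ 13.196
Gain = 20 log₁₀(13.196) ≈ 22.41 dB

22.4 dB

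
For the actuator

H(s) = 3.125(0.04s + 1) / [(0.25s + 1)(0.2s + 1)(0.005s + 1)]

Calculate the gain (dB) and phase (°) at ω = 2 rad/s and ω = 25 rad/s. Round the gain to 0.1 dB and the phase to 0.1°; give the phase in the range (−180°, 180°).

At ω = 2 rad/s:
zero (1 + j2·0.04) = 1 + j0.08 → |·| ≈ 1.0032, ∠ ≈ 4.57°
pole (1 + j2·0.25) = 1 + j0.5 → |·| ≈ 1.118, ∠ ≈ 26.57°
pole (1 + j2·0.2) = 1 + j0.4 → |·| ≈ 1.077, ∠ ≈ 21.80°
pole (1 + j2·0.005) = 1 + j0.01 → |·| ≈ 1, ∠ ≈ 0.57°
|H| = 3.125 · 1.0032 / (1.118 · 1.077 · 1) ≈ 2.6036
Gain = 20 log₁₀(2.6036) ≈ 8.31 dB
∠H = (4.57°) − (26.57° + 21.80° + 0.57°) = -44.37°

At ω = 25 rad/s:
zero (1 + j25·0.04) = 1 + j1 → |·| ≈ 1.4142, ∠ ≈ 45.00°
pole (1 + j25·0.25) = 1 + j6.25 → |·| ≈ 6.3295, ∠ ≈ 80.91°
pole (1 + j25·0.2) = 1 + j5 → |·| ≈ 5.099, ∠ ≈ 78.69°
pole (1 + j25·0.005) = 1 + j0.125 → |·| ≈ 1.0078, ∠ ≈ 7.13°
|H| = 3.125 · 1.4142 / (6.3295 · 5.099 · 1.0078) ≈ 0.13587
Gain = 20 log₁₀(0.13587) ≈ -17.34 dB
∠H = (45.00°) − (80.91° + 78.69° + 7.13°) = -121.73°

ω = 2: 8.3 dB, -44.4°; ω = 25: -17.3 dB, -121.7°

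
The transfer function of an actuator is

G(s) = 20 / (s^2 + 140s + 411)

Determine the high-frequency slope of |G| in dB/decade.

Each pole contributes −20 dB/decade at high frequency; each zero contributes +20 dB/decade.
Net: 0 zero(s) − 2 pole(s) → -40 dB/decade.

-40 dB/decade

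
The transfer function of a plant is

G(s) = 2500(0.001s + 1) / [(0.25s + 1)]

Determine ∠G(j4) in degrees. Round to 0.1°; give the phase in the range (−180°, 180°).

-44.8°

At ω = 4 rad/s:
zero (1 + j4·0.001) = 1 + j0.004 → |·| ≈ 1, ∠ ≈ 0.23°
pole (1 + j4·0.25) = 1 + j1 → |·| ≈ 1.4142, ∠ ≈ 45.00°
∠G = (0.23°) − (45.00°) = -44.77°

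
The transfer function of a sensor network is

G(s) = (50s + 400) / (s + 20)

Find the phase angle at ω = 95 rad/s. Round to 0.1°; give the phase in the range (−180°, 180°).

Substitute s = j95:
Numerator: 50(j95) + 400 = 400 + j4750
Denominator: (j95) + 20 = 20 + j95
|N| = √(400² + 4750²) ≈ 4766.8, ∠N ≈ 85.19°
|D| = √(20² + 95²) ≈ 97.082, ∠D ≈ 78.11°
∠G = 85.19° − 78.11° = 7.08°

7.1°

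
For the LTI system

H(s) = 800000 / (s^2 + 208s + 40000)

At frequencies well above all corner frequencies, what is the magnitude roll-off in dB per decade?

Each pole contributes −20 dB/decade at high frequency; each zero contributes +20 dB/decade.
Net: 0 zero(s) − 2 pole(s) → -40 dB/decade.

-40 dB/decade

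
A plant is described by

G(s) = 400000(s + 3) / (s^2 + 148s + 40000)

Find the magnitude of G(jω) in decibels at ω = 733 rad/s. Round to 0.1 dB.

At s = jω = j733:
zero (s+3): 3 + j733 → |·| = √(3²+733²) = √537298 ≈ 733.01, ∠ = arctan(733/3) ≈ 89.77°
quadratic: (j733)² + 148·j733 + 40000 = -497289 + j108484 → |·| ≈ 5.0898e+05, ∠ ≈ 167.69°
|G| = 400000 · 733.01 / 5.0898e+05 ≈ 576.06
Gain = 20 log₁₀(576.06) ≈ 55.21 dB

55.2 dB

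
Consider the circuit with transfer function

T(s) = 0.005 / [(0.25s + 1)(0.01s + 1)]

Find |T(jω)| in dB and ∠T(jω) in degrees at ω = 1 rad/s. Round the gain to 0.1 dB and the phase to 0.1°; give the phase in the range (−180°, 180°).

-46.3 dB, -14.6°

At ω = 1 rad/s:
pole (1 + j1·0.25) = 1 + j0.25 → |·| ≈ 1.0308, ∠ ≈ 14.04°
pole (1 + j1·0.01) = 1 + j0.01 → |·| ≈ 1, ∠ ≈ 0.57°
|T| = 0.005 · 1 / (1.0308 · 1) ≈ 0.0048506
Gain = 20 log₁₀(0.0048506) ≈ -46.28 dB
∠T = (0°) − (14.04° + 0.57°) = -14.61°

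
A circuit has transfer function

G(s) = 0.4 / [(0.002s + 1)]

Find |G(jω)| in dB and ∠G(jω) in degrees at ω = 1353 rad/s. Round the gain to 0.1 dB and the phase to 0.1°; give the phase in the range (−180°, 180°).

-17.2 dB, -69.7°

At ω = 1353 rad/s:
pole (1 + j1353·0.002) = 1 + j2.706 → |·| ≈ 2.8849, ∠ ≈ 69.72°
|G| = 0.4 · 1 / (2.8849) ≈ 0.13865
Gain = 20 log₁₀(0.13865) ≈ -17.16 dB
∠G = (0°) − (69.72°) = -69.72°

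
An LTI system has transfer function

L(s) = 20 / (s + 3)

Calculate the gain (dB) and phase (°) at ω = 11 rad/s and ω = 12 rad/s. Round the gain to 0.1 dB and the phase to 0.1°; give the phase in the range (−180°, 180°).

At s = jω = j11:
pole (s+3): 3 + j11 → |·| = √(3²+11²) = √130 ≈ 11.402, ∠ = arctan(11/3) ≈ 74.74°
|L| = 20 / 11.402 ≈ 1.7541
Gain = 20 log₁₀(1.7541) ≈ 4.88 dB
∠L = 0.00° − 74.74° = -74.74°

At s = jω = j12:
pole (s+3): 3 + j12 → |·| = √(3²+12²) = √153 ≈ 12.369, ∠ = arctan(12/3) ≈ 75.96°
|L| = 20 / 12.369 ≈ 1.6169
Gain = 20 log₁₀(1.6169) ≈ 4.17 dB
∠L = 0.00° − 75.96° = -75.96°

ω = 11: 4.9 dB, -74.7°; ω = 12: 4.2 dB, -76.0°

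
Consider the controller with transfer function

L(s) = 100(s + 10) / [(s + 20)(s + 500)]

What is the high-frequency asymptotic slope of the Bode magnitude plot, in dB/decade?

-20 dB/decade

Each pole contributes −20 dB/decade at high frequency; each zero contributes +20 dB/decade.
Net: 1 zero(s) − 2 pole(s) → -20 dB/decade.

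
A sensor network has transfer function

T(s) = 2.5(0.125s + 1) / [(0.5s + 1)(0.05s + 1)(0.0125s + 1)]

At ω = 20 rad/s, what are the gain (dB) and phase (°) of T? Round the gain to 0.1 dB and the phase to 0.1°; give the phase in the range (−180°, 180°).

At ω = 20 rad/s:
zero (1 + j20·0.125) = 1 + j2.5 → |·| ≈ 2.6926, ∠ ≈ 68.20°
pole (1 + j20·0.5) = 1 + j10 → |·| ≈ 10.05, ∠ ≈ 84.29°
pole (1 + j20·0.05) = 1 + j1 → |·| ≈ 1.4142, ∠ ≈ 45.00°
pole (1 + j20·0.0125) = 1 + j0.25 → |·| ≈ 1.0308, ∠ ≈ 14.04°
|T| = 2.5 · 2.6926 / (10.05 · 1.4142 · 1.0308) ≈ 0.45947
Gain = 20 log₁₀(0.45947) ≈ -6.75 dB
∠T = (68.20°) − (84.29° + 45.00° + 14.04°) = -75.13°

-6.8 dB, -75.1°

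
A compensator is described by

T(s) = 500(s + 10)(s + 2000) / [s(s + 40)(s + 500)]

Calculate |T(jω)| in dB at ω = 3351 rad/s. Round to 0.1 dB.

At s = jω = j3351:
zero (s+10): 10 + j3351 → |·| = √(10²+3351²) = √11229301 ≈ 3351, ∠ = arctan(3351/10) ≈ 89.83°
zero (s+2000): 2000 + j3351 → |·| = √(2000²+3351²) = √15229201 ≈ 3902.5, ∠ = arctan(3351/2000) ≈ 59.17°
pole (s+40): 40 + j3351 → |·| = √(40²+3351²) = √11230801 ≈ 3351.2, ∠ = arctan(3351/40) ≈ 89.32°
pole (s+500): 500 + j3351 → |·| = √(500²+3351²) = √11479201 ≈ 3388.1, ∠ = arctan(3351/500) ≈ 81.51°
pole at origin: |s| = 3351, ∠ = 90.00° (in denominator)
|T| = 500 · 1.3077e+07 / 3.8048e+10 ≈ 0.17185
Gain = 20 log₁₀(0.17185) ≈ -15.30 dB

-15.3 dB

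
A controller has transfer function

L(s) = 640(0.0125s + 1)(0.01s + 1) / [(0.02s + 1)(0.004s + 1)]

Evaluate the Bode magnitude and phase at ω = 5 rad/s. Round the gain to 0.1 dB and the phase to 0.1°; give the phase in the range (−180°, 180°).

At ω = 5 rad/s:
zero (1 + j5·0.0125) = 1 + j0.0625 → |·| ≈ 1.002, ∠ ≈ 3.58°
zero (1 + j5·0.01) = 1 + j0.05 → |·| ≈ 1.0012, ∠ ≈ 2.86°
pole (1 + j5·0.02) = 1 + j0.1 → |·| ≈ 1.005, ∠ ≈ 5.71°
pole (1 + j5·0.004) = 1 + j0.02 → |·| ≈ 1.0002, ∠ ≈ 1.15°
|L| = 640 · 1.002 · 1.0012 / (1.005 · 1.0002) ≈ 638.73
Gain = 20 log₁₀(638.73) ≈ 56.11 dB
∠L = (3.58° + 2.86°) − (5.71° + 1.15°) = -0.42°

56.1 dB, -0.4°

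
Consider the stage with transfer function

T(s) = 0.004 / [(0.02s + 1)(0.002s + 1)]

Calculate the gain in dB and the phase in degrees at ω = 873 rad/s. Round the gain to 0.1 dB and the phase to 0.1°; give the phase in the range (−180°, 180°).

-78.9 dB, -146.9°

At ω = 873 rad/s:
pole (1 + j873·0.02) = 1 + j17.46 → |·| ≈ 17.489, ∠ ≈ 86.72°
pole (1 + j873·0.002) = 1 + j1.746 → |·| ≈ 2.0121, ∠ ≈ 60.20°
|T| = 0.004 · 1 / (17.489 · 2.0121) ≈ 0.00011367
Gain = 20 log₁₀(0.00011367) ≈ -78.89 dB
∠T = (0°) − (86.72° + 60.20°) = -146.92°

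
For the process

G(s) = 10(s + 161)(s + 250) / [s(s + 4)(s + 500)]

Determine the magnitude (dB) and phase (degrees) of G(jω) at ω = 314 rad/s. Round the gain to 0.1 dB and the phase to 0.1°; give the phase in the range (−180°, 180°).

-32.3 dB, -97.1°

At s = jω = j314:
zero (s+161): 161 + j314 → |·| = √(161²+314²) = √124517 ≈ 352.87, ∠ = arctan(314/161) ≈ 62.85°
zero (s+250): 250 + j314 → |·| = √(250²+314²) = √161096 ≈ 401.37, ∠ = arctan(314/250) ≈ 51.47°
pole (s+4): 4 + j314 → |·| = √(4²+314²) = √98612 ≈ 314.03, ∠ = arctan(314/4) ≈ 89.27°
pole (s+500): 500 + j314 → |·| = √(500²+314²) = √348596 ≈ 590.42, ∠ = arctan(314/500) ≈ 32.13°
pole at origin: |s| = 314, ∠ = 90.00° (in denominator)
|G| = 10 · 1.4163e+05 / 5.8219e+07 ≈ 0.024327
Gain = 20 log₁₀(0.024327) ≈ -32.28 dB
∠G = 114.32° − 211.40° = -97.08°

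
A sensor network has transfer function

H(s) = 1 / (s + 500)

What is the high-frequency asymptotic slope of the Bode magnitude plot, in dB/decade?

-20 dB/decade

Each pole contributes −20 dB/decade at high frequency; each zero contributes +20 dB/decade.
Net: 0 zero(s) − 1 pole(s) → -20 dB/decade.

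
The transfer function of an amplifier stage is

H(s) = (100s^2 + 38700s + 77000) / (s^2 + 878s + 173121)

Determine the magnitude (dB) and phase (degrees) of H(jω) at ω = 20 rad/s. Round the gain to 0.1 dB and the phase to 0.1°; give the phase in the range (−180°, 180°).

13.0 dB, 81.5°

Substitute s = j20:
Numerator: 100(j20)^2 + 38700(j20) + 77000 = 37000 + j774000
Denominator: (j20)^2 + 878(j20) + 173121 = 172721 + j17560
|N| = √(37000² + 774000²) ≈ 7.7488e+05, ∠N ≈ 87.26°
|D| = √(172721² + 17560²) ≈ 1.7361e+05, ∠D ≈ 5.81°
|H| = 7.7488e+05 / 1.7361e+05 ≈ 4.4633
Gain = 20 log₁₀(4.4633) ≈ 12.99 dB
∠H = 87.26° − 5.81° = 81.45°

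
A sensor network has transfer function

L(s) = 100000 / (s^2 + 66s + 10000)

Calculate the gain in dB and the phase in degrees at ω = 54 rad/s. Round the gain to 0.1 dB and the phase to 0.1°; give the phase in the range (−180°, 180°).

At s = jω = j54:
quadratic: (j54)² + 66·j54 + 10000 = 7084 + j3564 → |·| ≈ 7930, ∠ ≈ 26.71°
|L| = 100000 / 7930 ≈ 12.61
Gain = 20 log₁₀(12.61) ≈ 22.01 dB
∠L = 0.00° − 26.71° = -26.71°

22.0 dB, -26.7°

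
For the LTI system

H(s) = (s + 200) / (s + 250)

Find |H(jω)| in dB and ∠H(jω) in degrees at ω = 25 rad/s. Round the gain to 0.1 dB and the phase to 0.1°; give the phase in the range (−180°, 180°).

-1.9 dB, 1.4°

At s = jω = j25:
zero (s+200): 200 + j25 → |·| = √(200²+25²) = √40625 ≈ 201.56, ∠ = arctan(25/200) ≈ 7.13°
pole (s+250): 250 + j25 → |·| = √(250²+25²) = √63125 ≈ 251.25, ∠ = arctan(25/250) ≈ 5.71°
|H| = 1 · 201.56 / 251.25 ≈ 0.80223
Gain = 20 log₁₀(0.80223) ≈ -1.91 dB
∠H = 7.13° − 5.71° = 1.42°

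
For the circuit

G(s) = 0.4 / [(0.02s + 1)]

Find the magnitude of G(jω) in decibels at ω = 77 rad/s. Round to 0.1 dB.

At ω = 77 rad/s:
pole (1 + j77·0.02) = 1 + j1.54 → |·| ≈ 1.8362, ∠ ≈ 57.00°
|G| = 0.4 · 1 / (1.8362) ≈ 0.21784
Gain = 20 log₁₀(0.21784) ≈ -13.24 dB

-13.2 dB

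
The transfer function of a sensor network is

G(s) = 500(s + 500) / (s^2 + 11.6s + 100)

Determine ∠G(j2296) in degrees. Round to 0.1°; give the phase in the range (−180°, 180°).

At s = jω = j2296:
zero (s+500): 500 + j2296 → |·| = √(500²+2296²) = √5521616 ≈ 2349.8, ∠ = arctan(2296/500) ≈ 77.71°
quadratic: (j2296)² + 11.6·j2296 + 100 = -5271516 + j26633.6 → |·| ≈ 5.2716e+06, ∠ ≈ 179.71°
∠G = 77.71° − 179.71° = -102.00°

-102.0°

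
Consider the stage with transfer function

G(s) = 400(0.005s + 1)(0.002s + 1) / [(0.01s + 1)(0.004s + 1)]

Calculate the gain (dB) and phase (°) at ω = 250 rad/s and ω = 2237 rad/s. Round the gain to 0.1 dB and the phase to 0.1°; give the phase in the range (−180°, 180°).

At ω = 250 rad/s:
zero (1 + j250·0.005) = 1 + j1.25 → |·| ≈ 1.6008, ∠ ≈ 51.34°
zero (1 + j250·0.002) = 1 + j0.5 → |·| ≈ 1.118, ∠ ≈ 26.57°
pole (1 + j250·0.01) = 1 + j2.5 → |·| ≈ 2.6926, ∠ ≈ 68.20°
pole (1 + j250·0.004) = 1 + j1 → |·| ≈ 1.4142, ∠ ≈ 45.00°
|G| = 400 · 1.6008 · 1.118 / (2.6926 · 1.4142) ≈ 188
Gain = 20 log₁₀(188) ≈ 45.48 dB
∠G = (51.34° + 26.57°) − (68.20° + 45.00°) = -35.29°

At ω = 2237 rad/s:
zero (1 + j2237·0.005) = 1 + j11.185 → |·| ≈ 11.23, ∠ ≈ 84.89°
zero (1 + j2237·0.002) = 1 + j4.474 → |·| ≈ 4.5844, ∠ ≈ 77.40°
pole (1 + j2237·0.01) = 1 + j22.37 → |·| ≈ 22.392, ∠ ≈ 87.44°
pole (1 + j2237·0.004) = 1 + j8.948 → |·| ≈ 9.0037, ∠ ≈ 83.62°
|G| = 400 · 11.23 · 4.5844 / (22.392 · 9.0037) ≈ 102.14
Gain = 20 log₁₀(102.14) ≈ 40.18 dB
∠G = (84.89° + 77.40°) − (87.44° + 83.62°) = -8.77°

ω = 250: 45.5 dB, -35.3°; ω = 2237: 40.2 dB, -8.8°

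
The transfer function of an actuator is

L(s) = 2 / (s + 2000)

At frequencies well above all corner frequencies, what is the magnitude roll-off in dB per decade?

Each pole contributes −20 dB/decade at high frequency; each zero contributes +20 dB/decade.
Net: 0 zero(s) − 1 pole(s) → -20 dB/decade.

-20 dB/decade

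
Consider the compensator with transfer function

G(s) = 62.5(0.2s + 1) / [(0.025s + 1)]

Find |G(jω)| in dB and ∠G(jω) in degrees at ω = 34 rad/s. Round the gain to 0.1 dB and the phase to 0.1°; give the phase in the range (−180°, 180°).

At ω = 34 rad/s:
zero (1 + j34·0.2) = 1 + j6.8 → |·| ≈ 6.8731, ∠ ≈ 81.63°
pole (1 + j34·0.025) = 1 + j0.85 → |·| ≈ 1.3124, ∠ ≈ 40.36°
|G| = 62.5 · 6.8731 / (1.3124) ≈ 327.32
Gain = 20 log₁₀(327.32) ≈ 50.30 dB
∠G = (81.63°) − (40.36°) = 41.27°

50.3 dB, 41.3°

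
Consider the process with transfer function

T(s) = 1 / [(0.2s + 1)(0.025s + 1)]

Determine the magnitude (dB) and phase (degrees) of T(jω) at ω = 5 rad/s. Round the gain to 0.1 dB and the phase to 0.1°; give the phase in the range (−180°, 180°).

-3.1 dB, -52.1°

At ω = 5 rad/s:
pole (1 + j5·0.2) = 1 + j1 → |·| ≈ 1.4142, ∠ ≈ 45.00°
pole (1 + j5·0.025) = 1 + j0.125 → |·| ≈ 1.0078, ∠ ≈ 7.13°
|T| = 1 · 1 / (1.4142 · 1.0078) ≈ 0.70164
Gain = 20 log₁₀(0.70164) ≈ -3.08 dB
∠T = (0°) − (45.00° + 7.13°) = -52.13°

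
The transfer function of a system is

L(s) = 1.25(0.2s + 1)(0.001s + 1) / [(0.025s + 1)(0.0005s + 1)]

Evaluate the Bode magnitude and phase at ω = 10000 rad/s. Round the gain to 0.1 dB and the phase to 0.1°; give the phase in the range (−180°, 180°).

At ω = 10000 rad/s:
zero (1 + j10000·0.2) = 1 + j2000 → |·| ≈ 2000, ∠ ≈ 89.97°
zero (1 + j10000·0.001) = 1 + j10 → |·| ≈ 10.05, ∠ ≈ 84.29°
pole (1 + j10000·0.025) = 1 + j250 → |·| ≈ 250, ∠ ≈ 89.77°
pole (1 + j10000·0.0005) = 1 + j5 → |·| ≈ 5.099, ∠ ≈ 78.69°
|L| = 1.25 · 2000 · 10.05 / (250 · 5.099) ≈ 19.71
Gain = 20 log₁₀(19.71) ≈ 25.89 dB
∠L = (89.97° + 84.29°) − (89.77° + 78.69°) = 5.80°

25.9 dB, 5.8°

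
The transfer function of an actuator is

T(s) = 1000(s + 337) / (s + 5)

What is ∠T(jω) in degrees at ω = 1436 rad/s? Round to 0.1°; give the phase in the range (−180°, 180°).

At s = jω = j1436:
zero (s+337): 337 + j1436 → |·| = √(337²+1436²) = √2175665 ≈ 1475, ∠ = arctan(1436/337) ≈ 76.79°
pole (s+5): 5 + j1436 → |·| = √(5²+1436²) = √2062121 ≈ 1436, ∠ = arctan(1436/5) ≈ 89.80°
∠T = 76.79° − 89.80° = -13.01°

-13.0°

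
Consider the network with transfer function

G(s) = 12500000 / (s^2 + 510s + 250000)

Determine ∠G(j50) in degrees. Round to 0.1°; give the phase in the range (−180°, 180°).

At s = jω = j50:
quadratic: (j50)² + 510·j50 + 250000 = 247500 + j25500 → |·| ≈ 2.4881e+05, ∠ ≈ 5.88°
∠G = 0.00° − 5.88° = -5.88°

-5.9°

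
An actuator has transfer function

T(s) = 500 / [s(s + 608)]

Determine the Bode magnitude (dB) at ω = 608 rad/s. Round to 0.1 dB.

-60.4 dB

At s = jω = j608:
pole (s+608): 608 + j608 → |·| = √(608²+608²) = √739328 ≈ 859.84, ∠ = arctan(608/608) ≈ 45.00°
pole at origin: |s| = 608, ∠ = 90.00° (in denominator)
|T| = 500 / 5.2278e+05 ≈ 0.00095643
Gain = 20 log₁₀(0.00095643) ≈ -60.39 dB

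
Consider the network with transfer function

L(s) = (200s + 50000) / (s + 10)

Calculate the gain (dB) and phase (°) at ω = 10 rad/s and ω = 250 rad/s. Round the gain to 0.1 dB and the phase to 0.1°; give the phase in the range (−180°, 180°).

ω = 10: 71.0 dB, -42.7°; ω = 250: 49.0 dB, -42.7°

Substitute s = j10:
Numerator: 200(j10) + 50000 = 50000 + j2000
Denominator: (j10) + 10 = 10 + j10
|N| = √(50000² + 2000²) ≈ 50040, ∠N ≈ 2.29°
|D| = √(10² + 10²) ≈ 14.142, ∠D ≈ 45.00°
|L| = 50040 / 14.142 ≈ 3538.4
Gain = 20 log₁₀(3538.4) ≈ 70.98 dB
∠L = 2.29° − 45.00° = -42.71°

Substitute s = j250:
Numerator: 200(j250) + 50000 = 50000 + j50000
Denominator: (j250) + 10 = 10 + j250
|N| = √(50000² + 50000²) ≈ 70711, ∠N ≈ 45.00°
|D| = √(10² + 250²) ≈ 250.2, ∠D ≈ 87.71°
|L| = 70711 / 250.2 ≈ 282.62
Gain = 20 log₁₀(282.62) ≈ 49.02 dB
∠L = 45.00° − 87.71° = -42.71°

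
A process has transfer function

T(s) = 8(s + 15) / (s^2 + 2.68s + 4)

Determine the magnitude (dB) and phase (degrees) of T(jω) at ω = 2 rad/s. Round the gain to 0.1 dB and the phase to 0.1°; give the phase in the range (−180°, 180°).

At s = jω = j2:
zero (s+15): 15 + j2 → |·| = √(15²+2²) = √229 ≈ 15.133, ∠ = arctan(2/15) ≈ 7.59°
quadratic: (j2)² + 2.68·j2 + 4 = 0 + j5.36 → |·| ≈ 5.36, ∠ ≈ 90.00°
|T| = 8 · 15.133 / 5.36 ≈ 22.587
Gain = 20 log₁₀(22.587) ≈ 27.08 dB
∠T = 7.59° − 90.00° = -82.41°

27.1 dB, -82.4°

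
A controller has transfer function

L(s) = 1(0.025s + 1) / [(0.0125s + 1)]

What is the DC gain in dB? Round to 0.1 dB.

L(0) = 1 · 1 / 1 = 1
20 log₁₀(1) ≈ 0.00 dB

0.0 dB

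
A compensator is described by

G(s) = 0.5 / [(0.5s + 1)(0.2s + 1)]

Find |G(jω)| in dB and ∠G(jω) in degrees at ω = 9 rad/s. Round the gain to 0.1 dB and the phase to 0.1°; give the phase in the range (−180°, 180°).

-25.6 dB, -138.4°

At ω = 9 rad/s:
pole (1 + j9·0.5) = 1 + j4.5 → |·| ≈ 4.6098, ∠ ≈ 77.47°
pole (1 + j9·0.2) = 1 + j1.8 → |·| ≈ 2.0591, ∠ ≈ 60.95°
|G| = 0.5 · 1 / (4.6098 · 2.0591) ≈ 0.052676
Gain = 20 log₁₀(0.052676) ≈ -25.57 dB
∠G = (0°) − (77.47° + 60.95°) = -138.42°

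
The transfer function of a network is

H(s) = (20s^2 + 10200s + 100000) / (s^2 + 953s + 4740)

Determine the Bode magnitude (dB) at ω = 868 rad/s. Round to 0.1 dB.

Substitute s = j868:
Numerator: 20(j868)^2 + 10200(j868) + 100000 = -14968480 + j8853600
Denominator: (j868)^2 + 953(j868) + 4740 = -748684 + j827204
|N| = √(14968480² + 8853600²) ≈ 1.7391e+07, ∠N ≈ 149.40°
|D| = √(748684² + 827204²) ≈ 1.1157e+06, ∠D ≈ 132.15°
|H| = 1.7391e+07 / 1.1157e+06 ≈ 15.588
Gain = 20 log₁₀(15.588) ≈ 23.86 dB

23.9 dB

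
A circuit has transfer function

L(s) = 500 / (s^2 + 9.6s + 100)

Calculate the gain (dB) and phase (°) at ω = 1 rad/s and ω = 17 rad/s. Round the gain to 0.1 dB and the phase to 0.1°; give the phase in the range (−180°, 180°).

ω = 1: 14.0 dB, -5.5°; ω = 17: 6.0 dB, -139.2°

At s = jω = j1:
quadratic: (j1)² + 9.6·j1 + 100 = 99 + j9.6 → |·| ≈ 99.464, ∠ ≈ 5.54°
|L| = 500 / 99.464 ≈ 5.0269
Gain = 20 log₁₀(5.0269) ≈ 14.03 dB
∠L = 0.00° − 5.54° = -5.54°

At s = jω = j17:
quadratic: (j17)² + 9.6·j17 + 100 = -189 + j163.2 → |·| ≈ 249.71, ∠ ≈ 139.19°
|L| = 500 / 249.71 ≈ 2.0023
Gain = 20 log₁₀(2.0023) ≈ 6.03 dB
∠L = 0.00° − 139.19° = -139.19°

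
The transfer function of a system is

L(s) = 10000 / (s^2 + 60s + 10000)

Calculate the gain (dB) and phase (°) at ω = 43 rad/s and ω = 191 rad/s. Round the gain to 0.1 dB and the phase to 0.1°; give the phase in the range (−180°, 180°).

ω = 43: 1.4 dB, -17.6°; ω = 191: -9.2 dB, -156.6°

At s = jω = j43:
quadratic: (j43)² + 60·j43 + 10000 = 8151 + j2580 → |·| ≈ 8549.6, ∠ ≈ 17.56°
|L| = 10000 / 8549.6 ≈ 1.1696
Gain = 20 log₁₀(1.1696) ≈ 1.36 dB
∠L = 0.00° − 17.56° = -17.56°

At s = jω = j191:
quadratic: (j191)² + 60·j191 + 10000 = -26481 + j11460 → |·| ≈ 28854, ∠ ≈ 156.60°
|L| = 10000 / 28854 ≈ 0.34657
Gain = 20 log₁₀(0.34657) ≈ -9.20 dB
∠L = 0.00° − 156.60° = -156.60°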